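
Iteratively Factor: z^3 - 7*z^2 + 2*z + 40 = (z - 4)*(z^2 - 3*z - 10) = (z - 5)*(z - 4)*(z + 2)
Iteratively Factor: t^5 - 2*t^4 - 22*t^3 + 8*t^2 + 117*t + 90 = (t - 5)*(t^4 + 3*t^3 - 7*t^2 - 27*t - 18) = (t - 5)*(t + 1)*(t^3 + 2*t^2 - 9*t - 18) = (t - 5)*(t - 3)*(t + 1)*(t^2 + 5*t + 6) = (t - 5)*(t - 3)*(t + 1)*(t + 2)*(t + 3)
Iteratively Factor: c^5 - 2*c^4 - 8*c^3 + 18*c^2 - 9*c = (c - 3)*(c^4 + c^3 - 5*c^2 + 3*c) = c*(c - 3)*(c^3 + c^2 - 5*c + 3) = c*(c - 3)*(c - 1)*(c^2 + 2*c - 3) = c*(c - 3)*(c - 1)*(c + 3)*(c - 1)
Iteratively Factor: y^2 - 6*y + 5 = (y - 5)*(y - 1)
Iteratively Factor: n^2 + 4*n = (n)*(n + 4)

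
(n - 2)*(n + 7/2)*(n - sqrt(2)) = n^3 - sqrt(2)*n^2 + 3*n^2/2 - 7*n - 3*sqrt(2)*n/2 + 7*sqrt(2)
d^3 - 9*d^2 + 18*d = d*(d - 6)*(d - 3)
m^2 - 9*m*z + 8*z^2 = (m - 8*z)*(m - z)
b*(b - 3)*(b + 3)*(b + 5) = b^4 + 5*b^3 - 9*b^2 - 45*b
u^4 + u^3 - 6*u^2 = u^2*(u - 2)*(u + 3)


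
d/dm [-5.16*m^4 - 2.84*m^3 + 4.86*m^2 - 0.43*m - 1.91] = -20.64*m^3 - 8.52*m^2 + 9.72*m - 0.43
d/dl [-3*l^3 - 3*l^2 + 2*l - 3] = -9*l^2 - 6*l + 2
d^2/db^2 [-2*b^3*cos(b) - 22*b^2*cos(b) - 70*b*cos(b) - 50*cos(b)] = 2*b^3*cos(b) + 12*b^2*sin(b) + 22*b^2*cos(b) + 88*b*sin(b) + 58*b*cos(b) + 140*sin(b) + 6*cos(b)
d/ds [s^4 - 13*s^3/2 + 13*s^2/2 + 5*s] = 4*s^3 - 39*s^2/2 + 13*s + 5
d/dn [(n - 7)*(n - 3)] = 2*n - 10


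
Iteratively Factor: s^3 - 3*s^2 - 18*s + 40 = (s - 2)*(s^2 - s - 20) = (s - 5)*(s - 2)*(s + 4)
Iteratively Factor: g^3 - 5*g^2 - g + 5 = (g - 1)*(g^2 - 4*g - 5) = (g - 5)*(g - 1)*(g + 1)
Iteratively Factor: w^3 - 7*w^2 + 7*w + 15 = (w - 3)*(w^2 - 4*w - 5) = (w - 3)*(w + 1)*(w - 5)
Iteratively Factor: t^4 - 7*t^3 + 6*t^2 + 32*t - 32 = (t - 1)*(t^3 - 6*t^2 + 32) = (t - 4)*(t - 1)*(t^2 - 2*t - 8) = (t - 4)*(t - 1)*(t + 2)*(t - 4)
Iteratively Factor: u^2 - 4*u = (u)*(u - 4)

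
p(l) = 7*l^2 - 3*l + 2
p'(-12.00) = -171.00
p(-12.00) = 1046.00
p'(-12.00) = -171.00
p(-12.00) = 1046.00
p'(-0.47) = -9.58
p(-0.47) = 4.96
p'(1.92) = 23.88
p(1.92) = 22.04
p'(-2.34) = -35.76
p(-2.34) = 47.35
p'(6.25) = 84.50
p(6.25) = 256.69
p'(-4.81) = -70.34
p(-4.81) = 178.38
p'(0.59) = 5.26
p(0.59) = 2.67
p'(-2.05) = -31.70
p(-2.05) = 37.57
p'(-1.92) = -29.88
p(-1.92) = 33.56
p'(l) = 14*l - 3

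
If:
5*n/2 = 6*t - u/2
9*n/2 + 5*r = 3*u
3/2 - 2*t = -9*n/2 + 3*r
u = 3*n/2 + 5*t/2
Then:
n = -57/2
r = -117/4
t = -39/2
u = -183/2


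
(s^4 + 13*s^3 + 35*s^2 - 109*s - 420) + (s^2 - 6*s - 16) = s^4 + 13*s^3 + 36*s^2 - 115*s - 436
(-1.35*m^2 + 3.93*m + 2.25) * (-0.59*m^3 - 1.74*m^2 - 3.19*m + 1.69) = 0.7965*m^5 + 0.0303000000000004*m^4 - 3.8592*m^3 - 18.7332*m^2 - 0.5358*m + 3.8025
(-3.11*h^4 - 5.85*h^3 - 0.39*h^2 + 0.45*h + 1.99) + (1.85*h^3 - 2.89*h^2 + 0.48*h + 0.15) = -3.11*h^4 - 4.0*h^3 - 3.28*h^2 + 0.93*h + 2.14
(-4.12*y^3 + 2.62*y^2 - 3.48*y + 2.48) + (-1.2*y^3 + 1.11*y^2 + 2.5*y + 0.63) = -5.32*y^3 + 3.73*y^2 - 0.98*y + 3.11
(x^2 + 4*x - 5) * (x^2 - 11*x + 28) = x^4 - 7*x^3 - 21*x^2 + 167*x - 140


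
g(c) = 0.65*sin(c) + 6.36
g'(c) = 0.65*cos(c)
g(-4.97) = 6.99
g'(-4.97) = 0.17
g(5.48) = 5.89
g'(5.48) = 0.45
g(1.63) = 7.01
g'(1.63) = -0.04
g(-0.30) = 6.17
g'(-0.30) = 0.62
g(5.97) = 6.16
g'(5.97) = 0.62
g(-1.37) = 5.72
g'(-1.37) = 0.13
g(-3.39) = 6.52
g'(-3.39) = -0.63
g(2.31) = 6.84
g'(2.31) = -0.44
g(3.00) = 6.45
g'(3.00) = -0.64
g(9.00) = 6.63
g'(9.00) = -0.59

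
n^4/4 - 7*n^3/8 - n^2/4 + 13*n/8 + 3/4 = (n/4 + 1/4)*(n - 3)*(n - 2)*(n + 1/2)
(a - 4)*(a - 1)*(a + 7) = a^3 + 2*a^2 - 31*a + 28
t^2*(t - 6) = t^3 - 6*t^2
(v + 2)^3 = v^3 + 6*v^2 + 12*v + 8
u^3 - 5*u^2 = u^2*(u - 5)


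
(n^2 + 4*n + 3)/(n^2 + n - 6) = (n + 1)/(n - 2)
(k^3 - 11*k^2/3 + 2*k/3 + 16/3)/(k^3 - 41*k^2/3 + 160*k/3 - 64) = (k^2 - k - 2)/(k^2 - 11*k + 24)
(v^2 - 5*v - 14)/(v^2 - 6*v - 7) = (v + 2)/(v + 1)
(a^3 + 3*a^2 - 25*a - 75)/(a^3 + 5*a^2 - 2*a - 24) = (a^2 - 25)/(a^2 + 2*a - 8)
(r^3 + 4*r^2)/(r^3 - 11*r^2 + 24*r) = r*(r + 4)/(r^2 - 11*r + 24)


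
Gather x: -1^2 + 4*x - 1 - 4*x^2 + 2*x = -4*x^2 + 6*x - 2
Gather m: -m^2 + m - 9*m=-m^2 - 8*m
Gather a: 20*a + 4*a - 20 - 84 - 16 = 24*a - 120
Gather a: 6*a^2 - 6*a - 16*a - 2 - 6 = 6*a^2 - 22*a - 8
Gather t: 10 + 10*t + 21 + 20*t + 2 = 30*t + 33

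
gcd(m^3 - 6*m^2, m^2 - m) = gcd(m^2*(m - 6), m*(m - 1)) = m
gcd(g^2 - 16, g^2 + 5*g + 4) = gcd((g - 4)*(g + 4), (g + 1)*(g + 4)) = g + 4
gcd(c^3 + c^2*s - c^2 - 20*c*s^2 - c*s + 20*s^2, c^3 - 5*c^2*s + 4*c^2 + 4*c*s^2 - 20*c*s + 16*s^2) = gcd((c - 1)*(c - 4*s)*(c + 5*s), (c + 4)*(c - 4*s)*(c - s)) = -c + 4*s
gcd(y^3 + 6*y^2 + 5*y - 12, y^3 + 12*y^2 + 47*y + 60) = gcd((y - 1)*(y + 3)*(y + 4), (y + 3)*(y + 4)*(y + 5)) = y^2 + 7*y + 12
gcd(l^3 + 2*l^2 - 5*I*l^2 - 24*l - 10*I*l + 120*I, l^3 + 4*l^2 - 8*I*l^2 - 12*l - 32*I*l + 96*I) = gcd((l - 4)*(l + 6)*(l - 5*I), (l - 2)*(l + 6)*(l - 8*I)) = l + 6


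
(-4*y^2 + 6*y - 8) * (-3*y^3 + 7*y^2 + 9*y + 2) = 12*y^5 - 46*y^4 + 30*y^3 - 10*y^2 - 60*y - 16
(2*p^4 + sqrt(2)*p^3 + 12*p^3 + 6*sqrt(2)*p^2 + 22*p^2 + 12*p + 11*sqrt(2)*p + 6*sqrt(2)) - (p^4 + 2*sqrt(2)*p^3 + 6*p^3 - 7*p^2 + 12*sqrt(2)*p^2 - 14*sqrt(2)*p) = p^4 - sqrt(2)*p^3 + 6*p^3 - 6*sqrt(2)*p^2 + 29*p^2 + 12*p + 25*sqrt(2)*p + 6*sqrt(2)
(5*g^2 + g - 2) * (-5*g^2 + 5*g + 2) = -25*g^4 + 20*g^3 + 25*g^2 - 8*g - 4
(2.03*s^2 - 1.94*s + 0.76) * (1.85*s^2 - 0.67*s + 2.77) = 3.7555*s^4 - 4.9491*s^3 + 8.3289*s^2 - 5.883*s + 2.1052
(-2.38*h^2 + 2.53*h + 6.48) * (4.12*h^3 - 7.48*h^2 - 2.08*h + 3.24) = -9.8056*h^5 + 28.226*h^4 + 12.7236*h^3 - 61.444*h^2 - 5.2812*h + 20.9952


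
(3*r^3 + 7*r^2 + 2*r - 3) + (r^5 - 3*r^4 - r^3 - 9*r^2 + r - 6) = r^5 - 3*r^4 + 2*r^3 - 2*r^2 + 3*r - 9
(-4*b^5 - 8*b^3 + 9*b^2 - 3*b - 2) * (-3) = 12*b^5 + 24*b^3 - 27*b^2 + 9*b + 6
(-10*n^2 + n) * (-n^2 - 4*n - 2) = 10*n^4 + 39*n^3 + 16*n^2 - 2*n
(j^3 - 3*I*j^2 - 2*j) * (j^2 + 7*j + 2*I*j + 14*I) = j^5 + 7*j^4 - I*j^4 + 4*j^3 - 7*I*j^3 + 28*j^2 - 4*I*j^2 - 28*I*j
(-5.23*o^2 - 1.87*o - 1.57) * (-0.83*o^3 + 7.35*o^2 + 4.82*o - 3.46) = 4.3409*o^5 - 36.8884*o^4 - 37.65*o^3 - 2.4571*o^2 - 1.0972*o + 5.4322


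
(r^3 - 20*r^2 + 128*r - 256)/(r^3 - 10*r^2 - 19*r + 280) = (r^2 - 12*r + 32)/(r^2 - 2*r - 35)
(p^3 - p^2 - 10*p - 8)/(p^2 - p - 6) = (p^2 - 3*p - 4)/(p - 3)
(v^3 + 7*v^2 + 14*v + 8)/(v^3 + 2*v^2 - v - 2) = (v + 4)/(v - 1)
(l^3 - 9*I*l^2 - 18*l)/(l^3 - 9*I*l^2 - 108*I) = l*(l - 3*I)/(l^2 - 3*I*l + 18)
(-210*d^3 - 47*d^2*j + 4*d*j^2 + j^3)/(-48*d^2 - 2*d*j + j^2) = (35*d^2 + 2*d*j - j^2)/(8*d - j)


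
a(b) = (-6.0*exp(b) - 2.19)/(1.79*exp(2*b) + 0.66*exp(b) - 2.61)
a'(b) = (-6.0*exp(b) - 2.19)*(-3.58*exp(2*b) - 0.66*exp(b))/(1.79*exp(2*b) + 0.66*exp(b) - 2.61)^2 - 6.0*exp(b)/(1.79*exp(2*b) + 0.66*exp(b) - 2.61) = (10.74*exp(2*b) + 7.8402*exp(b) + 17.1054)*exp(b)/(3.2041*exp(4*b) + 2.3628*exp(3*b) - 8.9082*exp(2*b) - 3.4452*exp(b) + 6.8121)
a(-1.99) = 1.21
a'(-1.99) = 0.41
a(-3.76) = 0.90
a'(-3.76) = 0.06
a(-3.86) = 0.89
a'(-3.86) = 0.05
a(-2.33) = 1.10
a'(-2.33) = 0.27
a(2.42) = -0.30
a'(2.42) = 0.31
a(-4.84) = 0.86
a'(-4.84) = 0.02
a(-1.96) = 1.22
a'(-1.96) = 0.42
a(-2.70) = 1.01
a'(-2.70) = 0.18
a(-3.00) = 0.97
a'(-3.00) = 0.13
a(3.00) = -0.17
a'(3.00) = 0.17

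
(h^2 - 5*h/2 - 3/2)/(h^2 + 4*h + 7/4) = 2*(h - 3)/(2*h + 7)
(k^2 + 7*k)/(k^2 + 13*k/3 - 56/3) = 3*k/(3*k - 8)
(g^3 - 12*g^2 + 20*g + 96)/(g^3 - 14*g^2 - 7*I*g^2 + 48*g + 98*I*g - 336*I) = (g + 2)/(g - 7*I)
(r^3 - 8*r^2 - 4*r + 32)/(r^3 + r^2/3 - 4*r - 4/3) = 3*(r - 8)/(3*r + 1)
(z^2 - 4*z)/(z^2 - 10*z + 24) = z/(z - 6)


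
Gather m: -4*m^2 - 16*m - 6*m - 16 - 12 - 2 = -4*m^2 - 22*m - 30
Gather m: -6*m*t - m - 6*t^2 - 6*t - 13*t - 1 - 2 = m*(-6*t - 1) - 6*t^2 - 19*t - 3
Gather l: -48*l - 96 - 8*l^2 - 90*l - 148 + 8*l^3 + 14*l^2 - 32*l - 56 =8*l^3 + 6*l^2 - 170*l - 300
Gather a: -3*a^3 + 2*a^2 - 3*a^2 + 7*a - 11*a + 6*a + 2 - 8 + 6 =-3*a^3 - a^2 + 2*a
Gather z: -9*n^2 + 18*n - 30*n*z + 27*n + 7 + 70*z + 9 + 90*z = -9*n^2 + 45*n + z*(160 - 30*n) + 16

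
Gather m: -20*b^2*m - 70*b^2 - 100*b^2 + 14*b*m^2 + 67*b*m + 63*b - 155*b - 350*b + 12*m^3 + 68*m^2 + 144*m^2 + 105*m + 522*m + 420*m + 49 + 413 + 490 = -170*b^2 - 442*b + 12*m^3 + m^2*(14*b + 212) + m*(-20*b^2 + 67*b + 1047) + 952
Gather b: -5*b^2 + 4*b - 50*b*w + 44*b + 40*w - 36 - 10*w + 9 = -5*b^2 + b*(48 - 50*w) + 30*w - 27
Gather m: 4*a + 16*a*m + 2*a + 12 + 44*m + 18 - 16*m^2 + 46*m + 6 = 6*a - 16*m^2 + m*(16*a + 90) + 36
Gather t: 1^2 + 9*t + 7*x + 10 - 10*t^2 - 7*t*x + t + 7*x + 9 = -10*t^2 + t*(10 - 7*x) + 14*x + 20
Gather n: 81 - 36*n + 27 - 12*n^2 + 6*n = -12*n^2 - 30*n + 108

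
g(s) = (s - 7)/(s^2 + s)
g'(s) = (-2*s - 1)*(s - 7)/(s^2 + s)^2 + 1/(s^2 + s)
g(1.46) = -1.54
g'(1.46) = 1.96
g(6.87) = -0.00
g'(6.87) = 0.02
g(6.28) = -0.02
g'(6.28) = 0.03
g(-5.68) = -0.48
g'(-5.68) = -0.15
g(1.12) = -2.48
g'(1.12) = 3.80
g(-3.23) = -1.42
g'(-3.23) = -0.94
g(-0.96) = 207.29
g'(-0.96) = -4992.40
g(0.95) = -3.27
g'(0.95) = 5.65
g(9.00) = 0.02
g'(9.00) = 0.01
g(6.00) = -0.02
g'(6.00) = 0.03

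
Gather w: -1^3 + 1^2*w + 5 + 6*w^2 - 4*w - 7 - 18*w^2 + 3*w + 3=-12*w^2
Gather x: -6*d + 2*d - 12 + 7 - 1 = -4*d - 6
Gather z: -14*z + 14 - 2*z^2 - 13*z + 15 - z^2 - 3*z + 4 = -3*z^2 - 30*z + 33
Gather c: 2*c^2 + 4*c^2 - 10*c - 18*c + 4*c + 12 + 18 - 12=6*c^2 - 24*c + 18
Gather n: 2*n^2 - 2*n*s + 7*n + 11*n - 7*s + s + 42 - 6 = 2*n^2 + n*(18 - 2*s) - 6*s + 36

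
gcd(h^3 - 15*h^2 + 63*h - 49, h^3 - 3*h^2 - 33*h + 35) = h^2 - 8*h + 7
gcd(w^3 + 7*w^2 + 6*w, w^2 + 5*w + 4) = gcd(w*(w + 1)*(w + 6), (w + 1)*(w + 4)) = w + 1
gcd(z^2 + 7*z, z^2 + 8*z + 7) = z + 7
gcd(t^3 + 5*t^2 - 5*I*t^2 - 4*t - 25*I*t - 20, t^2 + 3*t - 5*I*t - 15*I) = 1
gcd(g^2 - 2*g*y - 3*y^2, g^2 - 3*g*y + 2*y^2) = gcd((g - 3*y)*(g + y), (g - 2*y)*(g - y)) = 1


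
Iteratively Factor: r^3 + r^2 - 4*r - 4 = (r - 2)*(r^2 + 3*r + 2) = (r - 2)*(r + 2)*(r + 1)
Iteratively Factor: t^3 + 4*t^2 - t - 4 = (t + 1)*(t^2 + 3*t - 4) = (t - 1)*(t + 1)*(t + 4)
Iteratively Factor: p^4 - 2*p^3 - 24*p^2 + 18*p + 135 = (p + 3)*(p^3 - 5*p^2 - 9*p + 45) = (p - 5)*(p + 3)*(p^2 - 9) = (p - 5)*(p - 3)*(p + 3)*(p + 3)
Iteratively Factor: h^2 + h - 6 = (h + 3)*(h - 2)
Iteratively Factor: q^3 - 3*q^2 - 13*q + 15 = (q - 5)*(q^2 + 2*q - 3) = (q - 5)*(q - 1)*(q + 3)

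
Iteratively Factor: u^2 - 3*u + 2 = (u - 1)*(u - 2)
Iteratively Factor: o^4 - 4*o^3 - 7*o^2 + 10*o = (o - 1)*(o^3 - 3*o^2 - 10*o) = (o - 5)*(o - 1)*(o^2 + 2*o) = (o - 5)*(o - 1)*(o + 2)*(o)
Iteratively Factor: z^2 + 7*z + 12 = (z + 4)*(z + 3)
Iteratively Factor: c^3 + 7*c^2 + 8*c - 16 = (c + 4)*(c^2 + 3*c - 4) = (c - 1)*(c + 4)*(c + 4)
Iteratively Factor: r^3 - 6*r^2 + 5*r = (r - 1)*(r^2 - 5*r) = r*(r - 1)*(r - 5)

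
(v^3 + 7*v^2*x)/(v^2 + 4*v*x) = v*(v + 7*x)/(v + 4*x)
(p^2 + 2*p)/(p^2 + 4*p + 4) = p/(p + 2)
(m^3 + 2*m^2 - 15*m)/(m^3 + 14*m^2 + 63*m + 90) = m*(m - 3)/(m^2 + 9*m + 18)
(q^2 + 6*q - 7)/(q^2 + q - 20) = (q^2 + 6*q - 7)/(q^2 + q - 20)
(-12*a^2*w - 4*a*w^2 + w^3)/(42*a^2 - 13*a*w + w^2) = w*(2*a + w)/(-7*a + w)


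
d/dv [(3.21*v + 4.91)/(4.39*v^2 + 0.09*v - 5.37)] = (14.0919*v^2 + 0.2889*v - (3.21*v + 4.91)*(8.78*v + 0.09) - 17.2377)/(4.39*v^2 + 0.09*v - 5.37)^2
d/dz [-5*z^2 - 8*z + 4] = -10*z - 8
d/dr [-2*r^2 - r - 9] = -4*r - 1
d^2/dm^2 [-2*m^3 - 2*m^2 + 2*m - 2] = -12*m - 4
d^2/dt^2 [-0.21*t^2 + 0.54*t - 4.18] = -0.420000000000000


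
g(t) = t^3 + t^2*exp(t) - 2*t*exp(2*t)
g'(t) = t^2*exp(t) + 3*t^2 - 4*t*exp(2*t) + 2*t*exp(t) - 2*exp(2*t)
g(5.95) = -1738676.37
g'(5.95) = -3781220.23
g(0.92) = -8.68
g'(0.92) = -26.48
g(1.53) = -50.87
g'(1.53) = -141.21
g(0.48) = -2.02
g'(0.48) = -7.62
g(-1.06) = -0.55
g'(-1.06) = 3.29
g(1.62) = -65.22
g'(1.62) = -179.02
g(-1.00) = -0.36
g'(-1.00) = 2.90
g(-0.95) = -0.22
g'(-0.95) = 2.59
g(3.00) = -2212.80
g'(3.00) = -5319.72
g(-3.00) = -26.54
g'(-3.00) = 27.17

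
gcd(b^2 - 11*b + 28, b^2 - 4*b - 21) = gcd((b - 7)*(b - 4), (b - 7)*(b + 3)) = b - 7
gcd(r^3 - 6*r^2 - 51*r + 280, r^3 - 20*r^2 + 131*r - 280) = r^2 - 13*r + 40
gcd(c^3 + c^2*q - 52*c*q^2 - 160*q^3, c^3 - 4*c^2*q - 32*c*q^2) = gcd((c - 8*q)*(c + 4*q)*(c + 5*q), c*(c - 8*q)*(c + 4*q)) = -c^2 + 4*c*q + 32*q^2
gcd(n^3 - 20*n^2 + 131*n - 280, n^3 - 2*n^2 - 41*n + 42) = n - 7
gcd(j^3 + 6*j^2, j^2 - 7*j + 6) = 1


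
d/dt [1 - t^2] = -2*t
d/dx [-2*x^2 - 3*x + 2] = -4*x - 3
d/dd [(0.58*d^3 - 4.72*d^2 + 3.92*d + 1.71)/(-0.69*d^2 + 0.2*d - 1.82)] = (-0.4002*d^4 + 0.232*d^3 - 1.406*d^2 + 19.5406*d - 7.4764)/(0.4761*d^4 - 0.276*d^3 + 2.5516*d^2 - 0.728*d + 3.3124)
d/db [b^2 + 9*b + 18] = 2*b + 9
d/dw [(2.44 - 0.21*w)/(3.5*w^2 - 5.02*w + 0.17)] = (0.735*w^2 - 17.08*w + 12.2131)/(12.25*w^4 - 35.14*w^3 + 26.3904*w^2 - 1.7068*w + 0.0289)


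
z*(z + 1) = z^2 + z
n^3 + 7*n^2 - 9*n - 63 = (n - 3)*(n + 3)*(n + 7)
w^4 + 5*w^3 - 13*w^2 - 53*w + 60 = (w - 3)*(w - 1)*(w + 4)*(w + 5)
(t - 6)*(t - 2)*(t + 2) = t^3 - 6*t^2 - 4*t + 24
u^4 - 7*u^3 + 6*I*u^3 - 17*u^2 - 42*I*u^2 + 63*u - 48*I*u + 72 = (u - 8)*(u + 1)*(u + 3*I)^2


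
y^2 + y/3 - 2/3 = (y - 2/3)*(y + 1)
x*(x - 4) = x^2 - 4*x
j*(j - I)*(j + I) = j^3 + j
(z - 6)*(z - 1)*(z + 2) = z^3 - 5*z^2 - 8*z + 12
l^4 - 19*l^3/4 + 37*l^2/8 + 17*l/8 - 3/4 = (l - 3)*(l - 2)*(l - 1/4)*(l + 1/2)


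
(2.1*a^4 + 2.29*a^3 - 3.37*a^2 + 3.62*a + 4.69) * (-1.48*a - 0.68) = -3.108*a^5 - 4.8172*a^4 + 3.4304*a^3 - 3.066*a^2 - 9.4028*a - 3.1892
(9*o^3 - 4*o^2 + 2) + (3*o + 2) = 9*o^3 - 4*o^2 + 3*o + 4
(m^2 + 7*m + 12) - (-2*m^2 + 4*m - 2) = 3*m^2 + 3*m + 14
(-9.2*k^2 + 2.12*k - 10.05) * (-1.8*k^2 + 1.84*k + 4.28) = 16.56*k^4 - 20.744*k^3 - 17.3852*k^2 - 9.4184*k - 43.014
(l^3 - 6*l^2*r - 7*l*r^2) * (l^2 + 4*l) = l^5 - 6*l^4*r + 4*l^4 - 7*l^3*r^2 - 24*l^3*r - 28*l^2*r^2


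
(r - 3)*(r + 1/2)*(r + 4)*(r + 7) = r^4 + 17*r^3/2 - r^2 - 173*r/2 - 42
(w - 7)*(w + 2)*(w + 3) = w^3 - 2*w^2 - 29*w - 42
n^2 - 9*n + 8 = (n - 8)*(n - 1)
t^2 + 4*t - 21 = (t - 3)*(t + 7)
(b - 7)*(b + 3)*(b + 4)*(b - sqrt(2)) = b^4 - sqrt(2)*b^3 - 37*b^2 - 84*b + 37*sqrt(2)*b + 84*sqrt(2)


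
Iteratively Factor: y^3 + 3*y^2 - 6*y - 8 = (y + 4)*(y^2 - y - 2) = (y - 2)*(y + 4)*(y + 1)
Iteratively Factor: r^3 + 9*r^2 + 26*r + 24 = (r + 4)*(r^2 + 5*r + 6) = (r + 3)*(r + 4)*(r + 2)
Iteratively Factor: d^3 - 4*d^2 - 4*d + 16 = (d - 4)*(d^2 - 4) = (d - 4)*(d - 2)*(d + 2)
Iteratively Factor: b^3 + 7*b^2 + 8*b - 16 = (b + 4)*(b^2 + 3*b - 4) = (b + 4)^2*(b - 1)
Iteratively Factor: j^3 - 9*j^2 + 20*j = (j - 4)*(j^2 - 5*j) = (j - 5)*(j - 4)*(j)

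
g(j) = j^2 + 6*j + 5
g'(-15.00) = -24.00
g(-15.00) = 140.00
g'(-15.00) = -24.00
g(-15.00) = 140.00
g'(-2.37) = 1.26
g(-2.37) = -3.60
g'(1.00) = 8.00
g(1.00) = 12.00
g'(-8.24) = -10.48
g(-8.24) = 23.46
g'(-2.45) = 1.10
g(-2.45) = -3.70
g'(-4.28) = -2.56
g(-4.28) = -2.36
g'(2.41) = 10.82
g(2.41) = 25.27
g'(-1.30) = 3.40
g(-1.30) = -1.11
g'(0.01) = 6.02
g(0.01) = 5.06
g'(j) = 2*j + 6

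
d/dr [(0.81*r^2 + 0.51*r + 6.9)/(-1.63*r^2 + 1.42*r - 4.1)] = (1.9815*r^2 + 15.852*r - 11.889)/(2.6569*r^4 - 4.6292*r^3 + 15.3824*r^2 - 11.644*r + 16.81)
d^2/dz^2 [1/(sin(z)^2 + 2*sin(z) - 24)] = 2*(-2*sin(z)^4 - 3*sin(z)^3 - 47*sin(z)^2 - 18*sin(z) + 28)/(sin(z)^2 + 2*sin(z) - 24)^3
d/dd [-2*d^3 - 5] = -6*d^2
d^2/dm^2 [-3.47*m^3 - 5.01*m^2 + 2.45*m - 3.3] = -20.82*m - 10.02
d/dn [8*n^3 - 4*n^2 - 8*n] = 24*n^2 - 8*n - 8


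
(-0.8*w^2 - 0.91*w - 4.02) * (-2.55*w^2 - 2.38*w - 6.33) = 2.04*w^4 + 4.2245*w^3 + 17.4808*w^2 + 15.3279*w + 25.4466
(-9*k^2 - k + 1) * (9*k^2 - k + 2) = -81*k^4 - 8*k^2 - 3*k + 2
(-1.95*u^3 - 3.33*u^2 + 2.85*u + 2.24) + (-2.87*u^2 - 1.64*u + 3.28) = -1.95*u^3 - 6.2*u^2 + 1.21*u + 5.52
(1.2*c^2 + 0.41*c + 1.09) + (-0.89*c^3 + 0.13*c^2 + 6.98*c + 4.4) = -0.89*c^3 + 1.33*c^2 + 7.39*c + 5.49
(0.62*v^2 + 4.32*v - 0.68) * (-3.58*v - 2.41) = -2.2196*v^3 - 16.9598*v^2 - 7.9768*v + 1.6388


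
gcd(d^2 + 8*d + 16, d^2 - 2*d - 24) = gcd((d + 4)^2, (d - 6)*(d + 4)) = d + 4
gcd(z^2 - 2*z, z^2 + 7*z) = z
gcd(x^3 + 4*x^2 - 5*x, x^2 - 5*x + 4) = x - 1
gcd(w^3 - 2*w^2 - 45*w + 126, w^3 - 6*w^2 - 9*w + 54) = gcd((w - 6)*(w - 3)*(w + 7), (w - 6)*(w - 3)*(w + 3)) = w^2 - 9*w + 18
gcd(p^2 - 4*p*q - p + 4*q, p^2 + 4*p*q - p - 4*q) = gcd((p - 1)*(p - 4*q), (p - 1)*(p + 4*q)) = p - 1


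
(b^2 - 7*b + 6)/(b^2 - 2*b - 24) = (b - 1)/(b + 4)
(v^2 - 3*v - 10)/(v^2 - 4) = (v - 5)/(v - 2)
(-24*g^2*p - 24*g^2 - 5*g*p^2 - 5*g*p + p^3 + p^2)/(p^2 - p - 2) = (-24*g^2 - 5*g*p + p^2)/(p - 2)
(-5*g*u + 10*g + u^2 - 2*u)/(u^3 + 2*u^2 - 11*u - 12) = (-5*g*u + 10*g + u^2 - 2*u)/(u^3 + 2*u^2 - 11*u - 12)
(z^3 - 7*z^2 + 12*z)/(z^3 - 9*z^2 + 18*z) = (z - 4)/(z - 6)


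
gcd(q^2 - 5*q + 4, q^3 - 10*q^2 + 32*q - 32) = q - 4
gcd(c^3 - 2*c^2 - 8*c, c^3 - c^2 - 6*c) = c^2 + 2*c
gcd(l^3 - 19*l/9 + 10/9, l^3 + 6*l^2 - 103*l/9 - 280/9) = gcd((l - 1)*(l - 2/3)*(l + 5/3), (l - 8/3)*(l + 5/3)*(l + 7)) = l + 5/3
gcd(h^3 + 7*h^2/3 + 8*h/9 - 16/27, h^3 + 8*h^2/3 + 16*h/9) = h^2 + 8*h/3 + 16/9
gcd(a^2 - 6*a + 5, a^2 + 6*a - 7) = a - 1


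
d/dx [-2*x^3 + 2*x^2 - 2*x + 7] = -6*x^2 + 4*x - 2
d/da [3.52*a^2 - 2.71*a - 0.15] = 7.04*a - 2.71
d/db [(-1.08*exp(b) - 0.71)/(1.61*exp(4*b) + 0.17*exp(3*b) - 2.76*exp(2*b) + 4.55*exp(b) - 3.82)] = (5.2164*exp(4*b) + 4.9396*exp(3*b) - 2.6187*exp(2*b) - 3.9192*exp(b) + 7.3561)*exp(b)/(2.5921*exp(8*b) + 0.5474*exp(7*b) - 8.8583*exp(6*b) + 13.7126*exp(5*b) - 3.1358*exp(4*b) - 26.4148*exp(3*b) + 41.7889*exp(2*b) - 34.762*exp(b) + 14.5924)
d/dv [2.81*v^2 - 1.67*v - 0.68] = 5.62*v - 1.67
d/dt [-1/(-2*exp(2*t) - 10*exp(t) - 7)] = (-4*exp(t) - 10)*exp(t)/(2*exp(2*t) + 10*exp(t) + 7)^2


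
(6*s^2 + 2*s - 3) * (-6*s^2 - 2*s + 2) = -36*s^4 - 24*s^3 + 26*s^2 + 10*s - 6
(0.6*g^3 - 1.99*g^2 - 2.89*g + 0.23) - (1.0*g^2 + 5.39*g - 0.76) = 0.6*g^3 - 2.99*g^2 - 8.28*g + 0.99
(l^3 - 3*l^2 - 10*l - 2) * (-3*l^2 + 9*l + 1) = -3*l^5 + 18*l^4 + 4*l^3 - 87*l^2 - 28*l - 2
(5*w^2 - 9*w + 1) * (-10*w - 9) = -50*w^3 + 45*w^2 + 71*w - 9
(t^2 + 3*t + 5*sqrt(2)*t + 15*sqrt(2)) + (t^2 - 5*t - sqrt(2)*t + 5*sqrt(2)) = 2*t^2 - 2*t + 4*sqrt(2)*t + 20*sqrt(2)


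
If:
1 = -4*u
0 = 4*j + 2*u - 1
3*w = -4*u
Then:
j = 3/8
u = -1/4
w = 1/3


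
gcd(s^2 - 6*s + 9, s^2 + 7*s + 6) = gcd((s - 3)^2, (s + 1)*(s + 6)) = 1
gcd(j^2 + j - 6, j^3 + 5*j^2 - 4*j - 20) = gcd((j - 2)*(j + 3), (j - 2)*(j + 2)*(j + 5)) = j - 2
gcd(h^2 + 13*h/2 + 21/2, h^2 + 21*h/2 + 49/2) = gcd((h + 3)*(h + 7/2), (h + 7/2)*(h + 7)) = h + 7/2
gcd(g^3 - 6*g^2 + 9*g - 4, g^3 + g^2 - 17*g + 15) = g - 1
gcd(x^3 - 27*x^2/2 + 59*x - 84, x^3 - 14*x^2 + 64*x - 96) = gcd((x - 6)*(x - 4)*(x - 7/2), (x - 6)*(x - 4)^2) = x^2 - 10*x + 24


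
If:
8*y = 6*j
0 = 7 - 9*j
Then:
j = 7/9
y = 7/12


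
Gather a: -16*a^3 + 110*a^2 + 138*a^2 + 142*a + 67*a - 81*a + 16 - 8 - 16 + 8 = -16*a^3 + 248*a^2 + 128*a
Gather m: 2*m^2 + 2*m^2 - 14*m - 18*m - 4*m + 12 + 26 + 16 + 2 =4*m^2 - 36*m + 56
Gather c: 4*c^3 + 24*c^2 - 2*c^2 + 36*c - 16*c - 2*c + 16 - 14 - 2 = 4*c^3 + 22*c^2 + 18*c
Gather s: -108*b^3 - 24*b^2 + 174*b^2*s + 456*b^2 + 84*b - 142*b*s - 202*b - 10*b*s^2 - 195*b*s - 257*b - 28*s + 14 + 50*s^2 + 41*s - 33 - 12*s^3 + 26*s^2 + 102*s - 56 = -108*b^3 + 432*b^2 - 375*b - 12*s^3 + s^2*(76 - 10*b) + s*(174*b^2 - 337*b + 115) - 75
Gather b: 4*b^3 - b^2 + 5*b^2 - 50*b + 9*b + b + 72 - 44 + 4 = 4*b^3 + 4*b^2 - 40*b + 32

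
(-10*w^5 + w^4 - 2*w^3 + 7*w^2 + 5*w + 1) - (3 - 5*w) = -10*w^5 + w^4 - 2*w^3 + 7*w^2 + 10*w - 2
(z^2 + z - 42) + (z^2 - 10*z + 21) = 2*z^2 - 9*z - 21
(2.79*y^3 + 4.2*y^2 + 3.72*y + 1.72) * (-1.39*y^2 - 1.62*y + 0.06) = -3.8781*y^5 - 10.3578*y^4 - 11.8074*y^3 - 8.1652*y^2 - 2.5632*y + 0.1032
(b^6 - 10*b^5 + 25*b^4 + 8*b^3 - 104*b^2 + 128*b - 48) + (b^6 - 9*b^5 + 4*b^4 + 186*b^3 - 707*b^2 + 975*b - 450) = 2*b^6 - 19*b^5 + 29*b^4 + 194*b^3 - 811*b^2 + 1103*b - 498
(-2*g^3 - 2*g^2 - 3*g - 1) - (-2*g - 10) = -2*g^3 - 2*g^2 - g + 9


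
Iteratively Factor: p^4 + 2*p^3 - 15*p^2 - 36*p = (p + 3)*(p^3 - p^2 - 12*p) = (p - 4)*(p + 3)*(p^2 + 3*p) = (p - 4)*(p + 3)^2*(p)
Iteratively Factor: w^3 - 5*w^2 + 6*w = (w)*(w^2 - 5*w + 6) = w*(w - 3)*(w - 2)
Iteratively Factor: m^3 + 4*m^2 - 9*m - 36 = (m + 3)*(m^2 + m - 12) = (m - 3)*(m + 3)*(m + 4)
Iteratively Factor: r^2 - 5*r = (r - 5)*(r)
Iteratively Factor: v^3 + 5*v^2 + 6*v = (v + 3)*(v^2 + 2*v) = (v + 2)*(v + 3)*(v)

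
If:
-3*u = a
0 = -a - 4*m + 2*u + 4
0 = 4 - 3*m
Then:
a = -4/5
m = 4/3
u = 4/15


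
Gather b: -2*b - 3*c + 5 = -2*b - 3*c + 5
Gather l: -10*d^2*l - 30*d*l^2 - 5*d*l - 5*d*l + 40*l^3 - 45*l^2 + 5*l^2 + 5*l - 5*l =40*l^3 + l^2*(-30*d - 40) + l*(-10*d^2 - 10*d)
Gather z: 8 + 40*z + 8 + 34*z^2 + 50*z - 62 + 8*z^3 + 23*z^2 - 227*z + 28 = 8*z^3 + 57*z^2 - 137*z - 18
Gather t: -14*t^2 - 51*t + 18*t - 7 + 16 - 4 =-14*t^2 - 33*t + 5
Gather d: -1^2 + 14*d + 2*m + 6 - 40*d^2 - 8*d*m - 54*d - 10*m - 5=-40*d^2 + d*(-8*m - 40) - 8*m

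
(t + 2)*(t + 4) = t^2 + 6*t + 8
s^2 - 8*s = s*(s - 8)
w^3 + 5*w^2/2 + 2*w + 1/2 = (w + 1/2)*(w + 1)^2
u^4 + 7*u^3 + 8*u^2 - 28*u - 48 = (u - 2)*(u + 2)*(u + 3)*(u + 4)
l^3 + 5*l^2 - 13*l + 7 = (l - 1)^2*(l + 7)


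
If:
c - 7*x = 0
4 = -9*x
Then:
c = -28/9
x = -4/9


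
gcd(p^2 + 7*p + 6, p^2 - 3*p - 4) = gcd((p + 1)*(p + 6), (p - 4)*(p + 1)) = p + 1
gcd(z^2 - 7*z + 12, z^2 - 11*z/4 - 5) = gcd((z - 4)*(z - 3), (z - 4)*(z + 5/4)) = z - 4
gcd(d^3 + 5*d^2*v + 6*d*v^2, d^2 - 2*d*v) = d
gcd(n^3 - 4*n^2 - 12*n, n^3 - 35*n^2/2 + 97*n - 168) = n - 6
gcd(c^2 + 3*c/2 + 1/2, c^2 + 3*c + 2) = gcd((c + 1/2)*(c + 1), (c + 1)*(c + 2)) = c + 1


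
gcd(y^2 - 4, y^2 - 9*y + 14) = y - 2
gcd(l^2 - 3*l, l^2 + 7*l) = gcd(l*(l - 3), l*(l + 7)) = l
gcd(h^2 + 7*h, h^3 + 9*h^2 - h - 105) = h + 7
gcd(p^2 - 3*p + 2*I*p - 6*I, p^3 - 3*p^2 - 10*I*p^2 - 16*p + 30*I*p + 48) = p - 3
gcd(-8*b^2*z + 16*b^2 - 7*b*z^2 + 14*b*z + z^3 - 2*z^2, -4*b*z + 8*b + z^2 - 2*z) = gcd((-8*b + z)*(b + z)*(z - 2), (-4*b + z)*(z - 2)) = z - 2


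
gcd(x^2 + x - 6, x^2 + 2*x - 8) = x - 2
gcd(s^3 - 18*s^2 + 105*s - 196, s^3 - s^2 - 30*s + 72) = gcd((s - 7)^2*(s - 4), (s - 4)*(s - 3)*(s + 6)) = s - 4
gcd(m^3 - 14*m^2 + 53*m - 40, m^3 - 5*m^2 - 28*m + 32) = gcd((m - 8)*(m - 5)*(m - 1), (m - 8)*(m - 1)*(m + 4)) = m^2 - 9*m + 8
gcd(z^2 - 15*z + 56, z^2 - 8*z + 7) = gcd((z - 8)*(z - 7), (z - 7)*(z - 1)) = z - 7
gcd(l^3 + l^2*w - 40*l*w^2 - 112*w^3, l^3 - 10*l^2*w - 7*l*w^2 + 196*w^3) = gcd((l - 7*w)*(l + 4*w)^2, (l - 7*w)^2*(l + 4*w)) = -l^2 + 3*l*w + 28*w^2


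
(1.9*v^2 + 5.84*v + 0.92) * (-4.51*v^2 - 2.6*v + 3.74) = -8.569*v^4 - 31.2784*v^3 - 12.2272*v^2 + 19.4496*v + 3.4408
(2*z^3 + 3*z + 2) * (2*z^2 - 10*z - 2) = 4*z^5 - 20*z^4 + 2*z^3 - 26*z^2 - 26*z - 4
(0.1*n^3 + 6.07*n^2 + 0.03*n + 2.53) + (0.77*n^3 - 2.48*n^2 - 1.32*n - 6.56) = 0.87*n^3 + 3.59*n^2 - 1.29*n - 4.03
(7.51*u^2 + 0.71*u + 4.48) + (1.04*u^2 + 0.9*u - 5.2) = 8.55*u^2 + 1.61*u - 0.72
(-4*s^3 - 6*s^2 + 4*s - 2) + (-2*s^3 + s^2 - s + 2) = -6*s^3 - 5*s^2 + 3*s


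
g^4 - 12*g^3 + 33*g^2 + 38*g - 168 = (g - 7)*(g - 4)*(g - 3)*(g + 2)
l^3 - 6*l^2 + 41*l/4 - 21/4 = (l - 7/2)*(l - 3/2)*(l - 1)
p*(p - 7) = p^2 - 7*p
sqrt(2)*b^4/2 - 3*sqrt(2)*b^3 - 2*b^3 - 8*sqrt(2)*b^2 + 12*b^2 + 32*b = b*(b - 8)*(b - 2*sqrt(2))*(sqrt(2)*b/2 + sqrt(2))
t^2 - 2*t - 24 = (t - 6)*(t + 4)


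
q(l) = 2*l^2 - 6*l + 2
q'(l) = 4*l - 6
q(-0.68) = 7.00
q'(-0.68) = -8.72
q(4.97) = 21.58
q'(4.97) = 13.88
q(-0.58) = 6.15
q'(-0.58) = -8.32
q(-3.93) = 56.47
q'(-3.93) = -21.72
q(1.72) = -2.40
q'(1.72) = 0.88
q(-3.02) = 38.36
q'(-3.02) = -18.08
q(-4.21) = 62.71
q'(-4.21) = -22.84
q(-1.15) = 11.54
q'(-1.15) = -10.60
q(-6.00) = 110.00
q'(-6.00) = -30.00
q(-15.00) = 542.00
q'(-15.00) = -66.00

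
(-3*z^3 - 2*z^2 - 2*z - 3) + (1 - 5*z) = -3*z^3 - 2*z^2 - 7*z - 2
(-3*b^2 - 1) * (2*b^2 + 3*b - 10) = -6*b^4 - 9*b^3 + 28*b^2 - 3*b + 10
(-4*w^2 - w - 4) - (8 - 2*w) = -4*w^2 + w - 12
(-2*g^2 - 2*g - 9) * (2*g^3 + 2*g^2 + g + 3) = -4*g^5 - 8*g^4 - 24*g^3 - 26*g^2 - 15*g - 27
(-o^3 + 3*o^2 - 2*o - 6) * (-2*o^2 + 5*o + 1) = 2*o^5 - 11*o^4 + 18*o^3 + 5*o^2 - 32*o - 6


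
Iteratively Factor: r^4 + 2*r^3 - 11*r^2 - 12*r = (r + 4)*(r^3 - 2*r^2 - 3*r) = r*(r + 4)*(r^2 - 2*r - 3) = r*(r + 1)*(r + 4)*(r - 3)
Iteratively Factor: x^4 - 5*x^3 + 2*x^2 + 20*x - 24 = (x - 2)*(x^3 - 3*x^2 - 4*x + 12) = (x - 2)^2*(x^2 - x - 6) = (x - 2)^2*(x + 2)*(x - 3)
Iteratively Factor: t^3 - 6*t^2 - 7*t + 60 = (t - 5)*(t^2 - t - 12) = (t - 5)*(t + 3)*(t - 4)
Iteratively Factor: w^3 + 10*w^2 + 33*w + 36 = (w + 3)*(w^2 + 7*w + 12) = (w + 3)^2*(w + 4)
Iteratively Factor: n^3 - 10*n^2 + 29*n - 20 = (n - 5)*(n^2 - 5*n + 4) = (n - 5)*(n - 1)*(n - 4)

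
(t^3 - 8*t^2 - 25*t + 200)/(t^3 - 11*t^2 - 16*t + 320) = (t - 5)/(t - 8)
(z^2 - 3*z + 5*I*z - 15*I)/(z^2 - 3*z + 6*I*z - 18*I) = (z + 5*I)/(z + 6*I)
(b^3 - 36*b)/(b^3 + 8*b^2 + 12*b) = (b - 6)/(b + 2)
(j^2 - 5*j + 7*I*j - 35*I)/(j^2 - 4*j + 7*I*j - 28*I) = (j - 5)/(j - 4)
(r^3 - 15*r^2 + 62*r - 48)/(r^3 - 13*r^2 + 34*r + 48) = (r - 1)/(r + 1)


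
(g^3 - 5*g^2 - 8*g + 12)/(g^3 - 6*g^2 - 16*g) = (g^2 - 7*g + 6)/(g*(g - 8))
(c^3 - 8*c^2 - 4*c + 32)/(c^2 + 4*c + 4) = (c^2 - 10*c + 16)/(c + 2)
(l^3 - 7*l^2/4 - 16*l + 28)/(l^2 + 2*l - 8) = (l^2 - 23*l/4 + 7)/(l - 2)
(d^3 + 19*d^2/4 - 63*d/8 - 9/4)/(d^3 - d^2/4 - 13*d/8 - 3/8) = (d + 6)/(d + 1)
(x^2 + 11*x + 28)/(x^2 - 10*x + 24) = (x^2 + 11*x + 28)/(x^2 - 10*x + 24)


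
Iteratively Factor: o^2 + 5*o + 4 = (o + 4)*(o + 1)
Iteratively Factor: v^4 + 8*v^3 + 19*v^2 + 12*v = (v + 1)*(v^3 + 7*v^2 + 12*v) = v*(v + 1)*(v^2 + 7*v + 12) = v*(v + 1)*(v + 4)*(v + 3)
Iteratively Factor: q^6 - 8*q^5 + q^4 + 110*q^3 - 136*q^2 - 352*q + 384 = (q + 3)*(q^5 - 11*q^4 + 34*q^3 + 8*q^2 - 160*q + 128) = (q - 4)*(q + 3)*(q^4 - 7*q^3 + 6*q^2 + 32*q - 32) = (q - 4)^2*(q + 3)*(q^3 - 3*q^2 - 6*q + 8) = (q - 4)^2*(q + 2)*(q + 3)*(q^2 - 5*q + 4) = (q - 4)^2*(q - 1)*(q + 2)*(q + 3)*(q - 4)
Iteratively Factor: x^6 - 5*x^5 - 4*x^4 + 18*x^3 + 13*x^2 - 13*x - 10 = (x + 1)*(x^5 - 6*x^4 + 2*x^3 + 16*x^2 - 3*x - 10) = (x - 2)*(x + 1)*(x^4 - 4*x^3 - 6*x^2 + 4*x + 5) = (x - 2)*(x - 1)*(x + 1)*(x^3 - 3*x^2 - 9*x - 5) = (x - 5)*(x - 2)*(x - 1)*(x + 1)*(x^2 + 2*x + 1) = (x - 5)*(x - 2)*(x - 1)*(x + 1)^2*(x + 1)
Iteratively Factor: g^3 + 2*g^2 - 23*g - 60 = (g + 3)*(g^2 - g - 20) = (g + 3)*(g + 4)*(g - 5)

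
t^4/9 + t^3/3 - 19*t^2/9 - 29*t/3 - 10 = (t/3 + 1)^2*(t - 5)*(t + 2)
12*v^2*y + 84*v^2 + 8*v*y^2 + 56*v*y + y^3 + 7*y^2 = (2*v + y)*(6*v + y)*(y + 7)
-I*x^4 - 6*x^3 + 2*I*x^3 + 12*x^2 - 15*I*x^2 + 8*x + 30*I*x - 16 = (x - 2)*(x - 8*I)*(x + I)*(-I*x + 1)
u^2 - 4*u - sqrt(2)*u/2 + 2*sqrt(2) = (u - 4)*(u - sqrt(2)/2)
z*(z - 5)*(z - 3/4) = z^3 - 23*z^2/4 + 15*z/4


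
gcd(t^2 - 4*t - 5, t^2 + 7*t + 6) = t + 1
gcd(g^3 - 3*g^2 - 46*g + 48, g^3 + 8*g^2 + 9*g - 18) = g^2 + 5*g - 6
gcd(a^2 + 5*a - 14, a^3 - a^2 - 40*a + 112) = a + 7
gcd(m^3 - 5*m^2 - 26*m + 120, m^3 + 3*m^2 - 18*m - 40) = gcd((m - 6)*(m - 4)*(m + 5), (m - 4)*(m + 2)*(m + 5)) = m^2 + m - 20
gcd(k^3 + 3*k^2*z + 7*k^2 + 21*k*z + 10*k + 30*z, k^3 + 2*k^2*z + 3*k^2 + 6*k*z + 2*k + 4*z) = k + 2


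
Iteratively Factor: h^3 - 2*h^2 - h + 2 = (h + 1)*(h^2 - 3*h + 2) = (h - 1)*(h + 1)*(h - 2)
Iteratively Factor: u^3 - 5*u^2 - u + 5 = (u - 5)*(u^2 - 1) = (u - 5)*(u - 1)*(u + 1)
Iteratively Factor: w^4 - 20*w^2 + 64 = (w - 4)*(w^3 + 4*w^2 - 4*w - 16) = (w - 4)*(w - 2)*(w^2 + 6*w + 8) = (w - 4)*(w - 2)*(w + 4)*(w + 2)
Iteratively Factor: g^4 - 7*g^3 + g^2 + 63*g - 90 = (g - 2)*(g^3 - 5*g^2 - 9*g + 45) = (g - 5)*(g - 2)*(g^2 - 9) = (g - 5)*(g - 3)*(g - 2)*(g + 3)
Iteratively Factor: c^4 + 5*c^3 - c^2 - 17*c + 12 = (c - 1)*(c^3 + 6*c^2 + 5*c - 12) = (c - 1)^2*(c^2 + 7*c + 12) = (c - 1)^2*(c + 4)*(c + 3)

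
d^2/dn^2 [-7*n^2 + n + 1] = -14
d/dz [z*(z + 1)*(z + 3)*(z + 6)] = 4*z^3 + 30*z^2 + 54*z + 18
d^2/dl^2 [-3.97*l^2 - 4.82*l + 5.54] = -7.94000000000000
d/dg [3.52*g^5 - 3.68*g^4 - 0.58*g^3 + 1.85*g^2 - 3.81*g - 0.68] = 17.6*g^4 - 14.72*g^3 - 1.74*g^2 + 3.7*g - 3.81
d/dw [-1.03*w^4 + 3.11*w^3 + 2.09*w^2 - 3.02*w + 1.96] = -4.12*w^3 + 9.33*w^2 + 4.18*w - 3.02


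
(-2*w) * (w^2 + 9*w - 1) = -2*w^3 - 18*w^2 + 2*w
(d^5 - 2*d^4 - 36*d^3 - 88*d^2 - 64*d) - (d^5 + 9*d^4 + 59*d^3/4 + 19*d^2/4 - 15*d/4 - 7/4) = -11*d^4 - 203*d^3/4 - 371*d^2/4 - 241*d/4 + 7/4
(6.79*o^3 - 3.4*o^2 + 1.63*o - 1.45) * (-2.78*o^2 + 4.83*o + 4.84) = -18.8762*o^5 + 42.2477*o^4 + 11.9102*o^3 - 4.5521*o^2 + 0.885699999999999*o - 7.018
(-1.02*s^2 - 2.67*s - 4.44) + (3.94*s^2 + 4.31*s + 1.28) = 2.92*s^2 + 1.64*s - 3.16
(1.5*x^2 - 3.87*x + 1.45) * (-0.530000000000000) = -0.795*x^2 + 2.0511*x - 0.7685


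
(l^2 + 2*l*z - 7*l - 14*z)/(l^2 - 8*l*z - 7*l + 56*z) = (-l - 2*z)/(-l + 8*z)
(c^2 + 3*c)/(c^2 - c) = (c + 3)/(c - 1)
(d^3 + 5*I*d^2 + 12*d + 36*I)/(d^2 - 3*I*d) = d + 8*I - 12/d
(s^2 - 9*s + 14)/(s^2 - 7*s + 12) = (s^2 - 9*s + 14)/(s^2 - 7*s + 12)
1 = 1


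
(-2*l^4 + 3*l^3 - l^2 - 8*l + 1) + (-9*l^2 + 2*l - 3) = -2*l^4 + 3*l^3 - 10*l^2 - 6*l - 2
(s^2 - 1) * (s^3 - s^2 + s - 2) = s^5 - s^4 - s^2 - s + 2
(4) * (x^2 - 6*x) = 4*x^2 - 24*x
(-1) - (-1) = 0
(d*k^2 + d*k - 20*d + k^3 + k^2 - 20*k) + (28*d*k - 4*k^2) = d*k^2 + 29*d*k - 20*d + k^3 - 3*k^2 - 20*k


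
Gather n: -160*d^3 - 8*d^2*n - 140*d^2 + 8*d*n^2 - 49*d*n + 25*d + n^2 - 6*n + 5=-160*d^3 - 140*d^2 + 25*d + n^2*(8*d + 1) + n*(-8*d^2 - 49*d - 6) + 5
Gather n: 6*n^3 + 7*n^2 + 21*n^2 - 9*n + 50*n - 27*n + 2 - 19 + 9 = 6*n^3 + 28*n^2 + 14*n - 8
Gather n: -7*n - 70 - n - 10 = -8*n - 80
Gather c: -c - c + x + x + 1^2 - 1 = -2*c + 2*x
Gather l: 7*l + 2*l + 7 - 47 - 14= 9*l - 54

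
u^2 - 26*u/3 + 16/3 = (u - 8)*(u - 2/3)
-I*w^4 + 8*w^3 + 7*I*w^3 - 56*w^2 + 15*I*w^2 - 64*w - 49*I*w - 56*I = (w - 8)*(w + 1)*(w + 7*I)*(-I*w + 1)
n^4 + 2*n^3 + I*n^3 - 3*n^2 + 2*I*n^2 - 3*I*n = n*(n - 1)*(n + 3)*(n + I)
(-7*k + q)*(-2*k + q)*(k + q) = 14*k^3 + 5*k^2*q - 8*k*q^2 + q^3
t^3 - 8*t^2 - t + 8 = (t - 8)*(t - 1)*(t + 1)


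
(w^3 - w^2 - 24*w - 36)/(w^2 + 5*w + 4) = (w^3 - w^2 - 24*w - 36)/(w^2 + 5*w + 4)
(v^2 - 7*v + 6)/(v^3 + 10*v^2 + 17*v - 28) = (v - 6)/(v^2 + 11*v + 28)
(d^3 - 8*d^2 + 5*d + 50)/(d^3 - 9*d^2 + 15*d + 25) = (d + 2)/(d + 1)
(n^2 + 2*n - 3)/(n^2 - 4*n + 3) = (n + 3)/(n - 3)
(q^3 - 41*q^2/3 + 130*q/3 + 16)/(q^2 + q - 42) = (3*q^2 - 23*q - 8)/(3*(q + 7))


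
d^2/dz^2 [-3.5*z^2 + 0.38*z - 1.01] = -7.00000000000000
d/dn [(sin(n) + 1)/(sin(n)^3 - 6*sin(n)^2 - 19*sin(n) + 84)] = (-2*sin(n)^3 + 3*sin(n)^2 + 12*sin(n) + 103)*cos(n)/(sin(n)^3 - 6*sin(n)^2 - 19*sin(n) + 84)^2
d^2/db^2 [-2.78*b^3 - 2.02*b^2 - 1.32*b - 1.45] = -16.68*b - 4.04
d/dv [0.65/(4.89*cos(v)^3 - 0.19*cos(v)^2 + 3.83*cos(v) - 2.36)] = (9.5355*cos(v)^2 - 0.247*cos(v) + 2.4895)*sin(v)/(4.89*cos(v)^3 - 0.19*cos(v)^2 + 3.83*cos(v) - 2.36)^2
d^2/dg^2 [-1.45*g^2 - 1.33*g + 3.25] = -2.90000000000000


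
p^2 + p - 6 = (p - 2)*(p + 3)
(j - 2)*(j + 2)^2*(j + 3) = j^4 + 5*j^3 + 2*j^2 - 20*j - 24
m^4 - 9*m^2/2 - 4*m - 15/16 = (m - 5/2)*(m + 1/2)^2*(m + 3/2)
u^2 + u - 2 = (u - 1)*(u + 2)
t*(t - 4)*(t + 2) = t^3 - 2*t^2 - 8*t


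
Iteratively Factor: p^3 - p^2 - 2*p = (p + 1)*(p^2 - 2*p) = (p - 2)*(p + 1)*(p)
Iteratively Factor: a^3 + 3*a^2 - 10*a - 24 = (a + 2)*(a^2 + a - 12) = (a + 2)*(a + 4)*(a - 3)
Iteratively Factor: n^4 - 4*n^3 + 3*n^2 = (n - 3)*(n^3 - n^2) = (n - 3)*(n - 1)*(n^2) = n*(n - 3)*(n - 1)*(n)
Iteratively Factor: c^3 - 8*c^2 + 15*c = (c - 3)*(c^2 - 5*c) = (c - 5)*(c - 3)*(c)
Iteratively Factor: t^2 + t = (t + 1)*(t)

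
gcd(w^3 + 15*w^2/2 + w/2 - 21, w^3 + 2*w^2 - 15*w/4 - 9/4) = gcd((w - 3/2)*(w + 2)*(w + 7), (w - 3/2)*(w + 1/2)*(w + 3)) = w - 3/2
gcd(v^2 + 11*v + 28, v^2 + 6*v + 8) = v + 4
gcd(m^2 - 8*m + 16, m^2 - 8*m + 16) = m^2 - 8*m + 16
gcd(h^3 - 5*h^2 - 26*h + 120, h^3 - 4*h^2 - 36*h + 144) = h^2 - 10*h + 24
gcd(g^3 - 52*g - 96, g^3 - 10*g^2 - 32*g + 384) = g^2 - 2*g - 48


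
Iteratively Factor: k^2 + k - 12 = (k - 3)*(k + 4)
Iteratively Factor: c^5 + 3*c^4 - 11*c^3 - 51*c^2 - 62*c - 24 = (c - 4)*(c^4 + 7*c^3 + 17*c^2 + 17*c + 6) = (c - 4)*(c + 3)*(c^3 + 4*c^2 + 5*c + 2) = (c - 4)*(c + 1)*(c + 3)*(c^2 + 3*c + 2) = (c - 4)*(c + 1)*(c + 2)*(c + 3)*(c + 1)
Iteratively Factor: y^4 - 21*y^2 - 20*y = (y - 5)*(y^3 + 5*y^2 + 4*y) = (y - 5)*(y + 1)*(y^2 + 4*y) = (y - 5)*(y + 1)*(y + 4)*(y)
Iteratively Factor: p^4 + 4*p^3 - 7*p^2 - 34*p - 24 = (p + 2)*(p^3 + 2*p^2 - 11*p - 12) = (p + 2)*(p + 4)*(p^2 - 2*p - 3) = (p - 3)*(p + 2)*(p + 4)*(p + 1)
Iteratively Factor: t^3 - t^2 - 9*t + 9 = (t - 1)*(t^2 - 9) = (t - 3)*(t - 1)*(t + 3)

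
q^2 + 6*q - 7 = (q - 1)*(q + 7)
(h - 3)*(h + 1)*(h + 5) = h^3 + 3*h^2 - 13*h - 15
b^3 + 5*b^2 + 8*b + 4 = (b + 1)*(b + 2)^2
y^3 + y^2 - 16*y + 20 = (y - 2)^2*(y + 5)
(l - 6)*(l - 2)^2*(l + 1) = l^4 - 9*l^3 + 18*l^2 + 4*l - 24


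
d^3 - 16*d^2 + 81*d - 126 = (d - 7)*(d - 6)*(d - 3)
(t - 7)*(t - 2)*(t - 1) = t^3 - 10*t^2 + 23*t - 14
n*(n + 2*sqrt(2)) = n^2 + 2*sqrt(2)*n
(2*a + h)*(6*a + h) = 12*a^2 + 8*a*h + h^2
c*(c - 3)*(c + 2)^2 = c^4 + c^3 - 8*c^2 - 12*c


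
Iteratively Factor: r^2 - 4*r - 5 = (r - 5)*(r + 1)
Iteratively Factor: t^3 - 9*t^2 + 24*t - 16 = (t - 4)*(t^2 - 5*t + 4) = (t - 4)^2*(t - 1)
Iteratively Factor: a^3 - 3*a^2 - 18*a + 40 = (a + 4)*(a^2 - 7*a + 10) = (a - 2)*(a + 4)*(a - 5)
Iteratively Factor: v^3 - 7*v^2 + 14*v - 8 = (v - 1)*(v^2 - 6*v + 8) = (v - 4)*(v - 1)*(v - 2)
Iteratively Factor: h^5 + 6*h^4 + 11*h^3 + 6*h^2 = (h + 2)*(h^4 + 4*h^3 + 3*h^2) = h*(h + 2)*(h^3 + 4*h^2 + 3*h) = h*(h + 2)*(h + 3)*(h^2 + h) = h*(h + 1)*(h + 2)*(h + 3)*(h)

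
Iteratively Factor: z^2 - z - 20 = (z + 4)*(z - 5)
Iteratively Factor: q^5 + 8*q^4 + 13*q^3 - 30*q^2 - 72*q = (q + 4)*(q^4 + 4*q^3 - 3*q^2 - 18*q) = (q + 3)*(q + 4)*(q^3 + q^2 - 6*q) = (q - 2)*(q + 3)*(q + 4)*(q^2 + 3*q) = (q - 2)*(q + 3)^2*(q + 4)*(q)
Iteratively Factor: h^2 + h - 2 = (h + 2)*(h - 1)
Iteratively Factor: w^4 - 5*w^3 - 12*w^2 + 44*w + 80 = (w - 4)*(w^3 - w^2 - 16*w - 20) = (w - 5)*(w - 4)*(w^2 + 4*w + 4) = (w - 5)*(w - 4)*(w + 2)*(w + 2)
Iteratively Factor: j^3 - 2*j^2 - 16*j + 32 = (j - 2)*(j^2 - 16) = (j - 2)*(j + 4)*(j - 4)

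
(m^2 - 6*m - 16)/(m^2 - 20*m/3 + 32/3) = 3*(m^2 - 6*m - 16)/(3*m^2 - 20*m + 32)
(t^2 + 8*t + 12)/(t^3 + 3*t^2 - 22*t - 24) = (t + 2)/(t^2 - 3*t - 4)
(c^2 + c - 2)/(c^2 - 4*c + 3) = (c + 2)/(c - 3)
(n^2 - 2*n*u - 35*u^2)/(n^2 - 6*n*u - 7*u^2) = (n + 5*u)/(n + u)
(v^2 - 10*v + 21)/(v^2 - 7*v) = (v - 3)/v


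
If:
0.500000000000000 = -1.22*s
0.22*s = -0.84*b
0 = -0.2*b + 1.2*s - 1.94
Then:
No Solution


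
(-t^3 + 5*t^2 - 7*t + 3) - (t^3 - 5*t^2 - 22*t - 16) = -2*t^3 + 10*t^2 + 15*t + 19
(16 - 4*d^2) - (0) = 16 - 4*d^2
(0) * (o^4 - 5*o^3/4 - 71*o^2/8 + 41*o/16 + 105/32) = 0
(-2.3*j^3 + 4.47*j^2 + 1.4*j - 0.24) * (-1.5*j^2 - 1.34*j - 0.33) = 3.45*j^5 - 3.623*j^4 - 7.3308*j^3 - 2.9911*j^2 - 0.1404*j + 0.0792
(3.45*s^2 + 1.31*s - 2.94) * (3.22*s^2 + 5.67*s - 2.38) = 11.109*s^4 + 23.7797*s^3 - 10.2501*s^2 - 19.7876*s + 6.9972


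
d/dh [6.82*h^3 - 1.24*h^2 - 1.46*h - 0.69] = 20.46*h^2 - 2.48*h - 1.46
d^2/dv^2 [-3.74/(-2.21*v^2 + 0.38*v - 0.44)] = (-36.533068*v^2 + 6.281704*v + 3.74*(4.42*v - 0.38)*(8.84*v - 0.76) - 7.273552)/(2.21*v^2 - 0.38*v + 0.44)^3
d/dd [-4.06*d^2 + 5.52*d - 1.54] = 5.52 - 8.12*d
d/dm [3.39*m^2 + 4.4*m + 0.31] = 6.78*m + 4.4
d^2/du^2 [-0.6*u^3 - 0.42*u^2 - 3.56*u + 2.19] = -3.6*u - 0.84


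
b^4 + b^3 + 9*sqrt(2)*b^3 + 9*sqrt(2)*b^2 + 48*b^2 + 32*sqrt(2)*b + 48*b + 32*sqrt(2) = (b + 1)*(b + sqrt(2))*(b + 4*sqrt(2))^2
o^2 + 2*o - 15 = (o - 3)*(o + 5)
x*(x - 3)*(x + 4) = x^3 + x^2 - 12*x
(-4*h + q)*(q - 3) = -4*h*q + 12*h + q^2 - 3*q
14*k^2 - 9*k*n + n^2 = (-7*k + n)*(-2*k + n)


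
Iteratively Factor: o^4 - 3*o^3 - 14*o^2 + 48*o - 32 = (o - 4)*(o^3 + o^2 - 10*o + 8) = (o - 4)*(o + 4)*(o^2 - 3*o + 2) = (o - 4)*(o - 1)*(o + 4)*(o - 2)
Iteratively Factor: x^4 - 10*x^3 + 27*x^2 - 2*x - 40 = (x - 5)*(x^3 - 5*x^2 + 2*x + 8) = (x - 5)*(x - 4)*(x^2 - x - 2) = (x - 5)*(x - 4)*(x - 2)*(x + 1)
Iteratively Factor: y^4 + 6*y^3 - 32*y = (y - 2)*(y^3 + 8*y^2 + 16*y) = (y - 2)*(y + 4)*(y^2 + 4*y) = y*(y - 2)*(y + 4)*(y + 4)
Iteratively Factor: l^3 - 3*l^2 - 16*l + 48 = (l - 3)*(l^2 - 16) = (l - 3)*(l + 4)*(l - 4)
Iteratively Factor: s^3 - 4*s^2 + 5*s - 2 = (s - 1)*(s^2 - 3*s + 2) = (s - 1)^2*(s - 2)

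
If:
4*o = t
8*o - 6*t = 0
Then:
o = 0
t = 0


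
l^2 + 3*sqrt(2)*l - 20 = (l - 2*sqrt(2))*(l + 5*sqrt(2))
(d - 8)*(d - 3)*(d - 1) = d^3 - 12*d^2 + 35*d - 24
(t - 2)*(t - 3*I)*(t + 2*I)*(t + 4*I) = t^4 - 2*t^3 + 3*I*t^3 + 10*t^2 - 6*I*t^2 - 20*t + 24*I*t - 48*I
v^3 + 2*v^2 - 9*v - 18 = (v - 3)*(v + 2)*(v + 3)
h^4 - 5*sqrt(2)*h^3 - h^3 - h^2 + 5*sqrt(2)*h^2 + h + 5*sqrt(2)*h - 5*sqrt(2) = (h - 1)^2*(h + 1)*(h - 5*sqrt(2))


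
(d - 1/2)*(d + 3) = d^2 + 5*d/2 - 3/2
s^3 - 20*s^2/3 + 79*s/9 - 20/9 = (s - 5)*(s - 4/3)*(s - 1/3)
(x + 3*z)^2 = x^2 + 6*x*z + 9*z^2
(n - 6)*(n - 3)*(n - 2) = n^3 - 11*n^2 + 36*n - 36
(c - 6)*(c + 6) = c^2 - 36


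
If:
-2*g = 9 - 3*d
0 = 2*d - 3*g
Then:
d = 27/5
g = 18/5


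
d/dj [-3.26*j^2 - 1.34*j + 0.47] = -6.52*j - 1.34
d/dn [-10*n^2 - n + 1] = -20*n - 1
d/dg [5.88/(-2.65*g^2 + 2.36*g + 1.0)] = (31.164*g - 13.8768)/(-2.65*g^2 + 2.36*g + 1.0)^2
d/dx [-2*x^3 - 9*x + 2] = -6*x^2 - 9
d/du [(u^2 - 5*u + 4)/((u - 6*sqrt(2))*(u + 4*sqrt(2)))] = (-2*sqrt(2)*u^2 + 5*u^2 - 104*u + 8*sqrt(2) + 240)/(u^4 - 4*sqrt(2)*u^3 - 88*u^2 + 192*sqrt(2)*u + 2304)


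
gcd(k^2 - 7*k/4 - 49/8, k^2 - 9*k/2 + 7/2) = k - 7/2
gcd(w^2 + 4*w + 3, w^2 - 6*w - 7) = w + 1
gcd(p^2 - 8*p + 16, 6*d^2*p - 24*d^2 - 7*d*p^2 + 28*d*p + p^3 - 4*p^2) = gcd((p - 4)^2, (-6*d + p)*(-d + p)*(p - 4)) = p - 4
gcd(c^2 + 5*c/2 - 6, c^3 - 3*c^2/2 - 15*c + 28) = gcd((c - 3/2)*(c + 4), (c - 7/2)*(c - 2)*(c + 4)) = c + 4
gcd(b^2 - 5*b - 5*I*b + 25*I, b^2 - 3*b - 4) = 1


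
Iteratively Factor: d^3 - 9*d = (d + 3)*(d^2 - 3*d) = d*(d + 3)*(d - 3)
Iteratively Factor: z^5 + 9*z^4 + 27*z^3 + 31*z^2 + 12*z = (z + 3)*(z^4 + 6*z^3 + 9*z^2 + 4*z) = (z + 1)*(z + 3)*(z^3 + 5*z^2 + 4*z) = (z + 1)*(z + 3)*(z + 4)*(z^2 + z) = z*(z + 1)*(z + 3)*(z + 4)*(z + 1)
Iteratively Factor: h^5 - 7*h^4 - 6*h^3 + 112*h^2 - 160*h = (h)*(h^4 - 7*h^3 - 6*h^2 + 112*h - 160) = h*(h - 4)*(h^3 - 3*h^2 - 18*h + 40) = h*(h - 5)*(h - 4)*(h^2 + 2*h - 8) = h*(h - 5)*(h - 4)*(h - 2)*(h + 4)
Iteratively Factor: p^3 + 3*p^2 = (p + 3)*(p^2) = p*(p + 3)*(p)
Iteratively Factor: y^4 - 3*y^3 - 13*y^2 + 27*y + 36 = (y + 1)*(y^3 - 4*y^2 - 9*y + 36) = (y + 1)*(y + 3)*(y^2 - 7*y + 12) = (y - 3)*(y + 1)*(y + 3)*(y - 4)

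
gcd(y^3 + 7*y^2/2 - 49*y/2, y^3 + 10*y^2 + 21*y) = y^2 + 7*y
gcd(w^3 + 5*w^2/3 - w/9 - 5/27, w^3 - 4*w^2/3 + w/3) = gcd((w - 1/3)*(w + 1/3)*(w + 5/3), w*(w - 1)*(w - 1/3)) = w - 1/3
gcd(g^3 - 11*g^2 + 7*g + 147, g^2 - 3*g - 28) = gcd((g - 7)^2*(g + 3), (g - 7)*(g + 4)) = g - 7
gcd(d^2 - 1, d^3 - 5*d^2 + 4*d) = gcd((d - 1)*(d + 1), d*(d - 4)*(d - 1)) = d - 1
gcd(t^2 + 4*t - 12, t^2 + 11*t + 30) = t + 6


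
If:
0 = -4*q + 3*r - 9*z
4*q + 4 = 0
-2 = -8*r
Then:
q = -1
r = 1/4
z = 19/36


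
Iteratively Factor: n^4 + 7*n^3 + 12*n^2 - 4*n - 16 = (n - 1)*(n^3 + 8*n^2 + 20*n + 16) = (n - 1)*(n + 2)*(n^2 + 6*n + 8) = (n - 1)*(n + 2)^2*(n + 4)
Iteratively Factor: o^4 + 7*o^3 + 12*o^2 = (o + 3)*(o^3 + 4*o^2) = o*(o + 3)*(o^2 + 4*o) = o^2*(o + 3)*(o + 4)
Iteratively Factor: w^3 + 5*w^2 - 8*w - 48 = (w + 4)*(w^2 + w - 12) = (w + 4)^2*(w - 3)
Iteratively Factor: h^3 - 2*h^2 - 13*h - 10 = (h + 2)*(h^2 - 4*h - 5) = (h + 1)*(h + 2)*(h - 5)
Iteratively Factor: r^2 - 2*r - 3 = (r + 1)*(r - 3)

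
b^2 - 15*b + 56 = (b - 8)*(b - 7)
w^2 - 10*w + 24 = (w - 6)*(w - 4)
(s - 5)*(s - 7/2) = s^2 - 17*s/2 + 35/2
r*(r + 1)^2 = r^3 + 2*r^2 + r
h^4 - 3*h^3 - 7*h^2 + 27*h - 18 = (h - 3)*(h - 2)*(h - 1)*(h + 3)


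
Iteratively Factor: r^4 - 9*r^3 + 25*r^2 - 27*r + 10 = (r - 2)*(r^3 - 7*r^2 + 11*r - 5) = (r - 2)*(r - 1)*(r^2 - 6*r + 5) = (r - 2)*(r - 1)^2*(r - 5)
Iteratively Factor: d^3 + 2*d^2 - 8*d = (d + 4)*(d^2 - 2*d) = d*(d + 4)*(d - 2)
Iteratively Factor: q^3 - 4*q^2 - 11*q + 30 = (q + 3)*(q^2 - 7*q + 10) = (q - 2)*(q + 3)*(q - 5)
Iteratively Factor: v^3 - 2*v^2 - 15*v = (v + 3)*(v^2 - 5*v) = v*(v + 3)*(v - 5)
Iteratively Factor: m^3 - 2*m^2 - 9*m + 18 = (m + 3)*(m^2 - 5*m + 6) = (m - 2)*(m + 3)*(m - 3)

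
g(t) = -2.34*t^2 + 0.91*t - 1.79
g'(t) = 0.91 - 4.68*t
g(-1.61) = -9.32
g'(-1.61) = 8.44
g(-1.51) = -8.50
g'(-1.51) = 7.98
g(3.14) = -22.00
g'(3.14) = -13.79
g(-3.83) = -39.60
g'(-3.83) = 18.83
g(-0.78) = -3.92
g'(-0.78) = 4.56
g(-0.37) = -2.45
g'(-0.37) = 2.64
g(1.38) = -4.99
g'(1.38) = -5.55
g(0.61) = -2.11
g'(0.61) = -1.94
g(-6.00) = -91.49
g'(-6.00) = 28.99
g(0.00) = -1.79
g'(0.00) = 0.91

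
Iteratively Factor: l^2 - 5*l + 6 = (l - 3)*(l - 2)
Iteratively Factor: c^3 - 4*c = (c - 2)*(c^2 + 2*c) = (c - 2)*(c + 2)*(c)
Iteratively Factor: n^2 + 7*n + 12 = (n + 4)*(n + 3)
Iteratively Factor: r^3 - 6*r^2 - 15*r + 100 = (r - 5)*(r^2 - r - 20) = (r - 5)^2*(r + 4)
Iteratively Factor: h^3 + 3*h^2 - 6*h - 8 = (h + 1)*(h^2 + 2*h - 8) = (h + 1)*(h + 4)*(h - 2)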